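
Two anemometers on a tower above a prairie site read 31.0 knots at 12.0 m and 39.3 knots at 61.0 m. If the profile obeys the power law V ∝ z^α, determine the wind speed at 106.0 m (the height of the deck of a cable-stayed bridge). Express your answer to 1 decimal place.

First find α: α = ln(V₂/V₁)/ln(z₂/z₁) = ln(39.3/31.0)/ln(61.0/12.0) = 0.23724/1.62597 = 0.1459
Extrapolate from 61.0 m to 106.0 m: V₃ = 39.3 × (106.0/61.0)^0.1459 = 39.3 × 1.0840 = 42.5997 knots

42.6 knots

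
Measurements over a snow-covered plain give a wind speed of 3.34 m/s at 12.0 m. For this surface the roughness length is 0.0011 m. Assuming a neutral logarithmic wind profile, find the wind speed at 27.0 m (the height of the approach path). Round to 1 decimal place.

3.6 m/s

Log law: V(z) ∝ ln(z/z₀), so V₂/V₁ = ln(z₂/z₀) / ln(z₁/z₀).
ln(27.0/0.0011) = 10.1083, ln(12.0/0.0011) = 9.2974
V₂ = 3.34 × 10.1083/9.2974 = 3.34 × 1.0872 = 3.6313 m/s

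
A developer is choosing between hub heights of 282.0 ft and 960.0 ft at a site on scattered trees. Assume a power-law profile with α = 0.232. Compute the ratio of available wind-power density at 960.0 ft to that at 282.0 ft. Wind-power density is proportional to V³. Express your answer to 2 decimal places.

Speed ratio: V_B/V_A = (z_B/z_A)^α = (960.0/282.0)^0.232 = (3.4043)^0.232 = 1.32871
Power-density ratio: P_B/P_A = (V_B/V_A)³ = (1.32871)³ = 2.34578

2.35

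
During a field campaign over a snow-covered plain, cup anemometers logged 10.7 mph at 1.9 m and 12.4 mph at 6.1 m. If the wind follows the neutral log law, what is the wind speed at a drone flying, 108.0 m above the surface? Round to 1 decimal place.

16.6 mph

Log law: V ∝ ln(z/z₀). From the pair, with r = V₁/V₂ = 0.86290,
ln z₀ = (ln z₁ − r·ln z₂)/(1 − r) = (0.6419 − 0.86290×1.8083)/0.13710 = -6.6998 → z₀ = 0.001231 m
V₃ = V₁ · ln(z₃/z₀)/ln(z₁/z₀) = 10.7 × 11.3820/7.3417 = 16.5884 mph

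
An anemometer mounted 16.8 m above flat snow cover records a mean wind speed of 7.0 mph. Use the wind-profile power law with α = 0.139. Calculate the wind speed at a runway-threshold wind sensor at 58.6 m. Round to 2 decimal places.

Power-law profile: V₂ = V₁ · (z₂/z₁)^α
V₂ = 7.0 × (58.6/16.8)^0.139 = 7.0 × (3.4881)^0.139
    = 7.0 × 1.1897 = 8.3276 mph

8.33 mph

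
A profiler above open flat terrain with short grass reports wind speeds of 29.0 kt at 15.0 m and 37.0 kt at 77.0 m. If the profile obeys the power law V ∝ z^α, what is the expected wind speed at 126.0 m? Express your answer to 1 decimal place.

39.8 kt

First find α: α = ln(V₂/V₁)/ln(z₂/z₁) = ln(37.0/29.0)/ln(77.0/15.0) = 0.24362/1.63576 = 0.1489
Extrapolate from 77.0 m to 126.0 m: V₃ = 37.0 × (126.0/77.0)^0.1489 = 37.0 × 1.0761 = 39.8159 kt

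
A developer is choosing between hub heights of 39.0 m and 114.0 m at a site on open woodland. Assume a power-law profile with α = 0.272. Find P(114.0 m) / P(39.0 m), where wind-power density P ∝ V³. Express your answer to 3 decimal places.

Speed ratio: V_B/V_A = (z_B/z_A)^α = (114.0/39.0)^0.272 = (2.9231)^0.272 = 1.33878
Power-density ratio: P_B/P_A = (V_B/V_A)³ = (1.33878)³ = 2.39953

2.400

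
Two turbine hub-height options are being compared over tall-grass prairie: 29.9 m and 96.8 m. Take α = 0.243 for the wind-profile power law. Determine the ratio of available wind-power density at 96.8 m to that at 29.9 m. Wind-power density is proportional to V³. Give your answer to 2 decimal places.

2.35

Speed ratio: V_B/V_A = (z_B/z_A)^α = (96.8/29.9)^0.243 = (3.2375)^0.243 = 1.33039
Power-density ratio: P_B/P_A = (V_B/V_A)³ = (1.33039)³ = 2.35472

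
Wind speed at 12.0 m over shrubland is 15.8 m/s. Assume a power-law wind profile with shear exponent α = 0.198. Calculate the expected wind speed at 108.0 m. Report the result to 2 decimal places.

Power-law profile: V₂ = V₁ · (z₂/z₁)^α
V₂ = 15.8 × (108.0/12.0)^0.198 = 15.8 × (9.0000)^0.198
    = 15.8 × 1.5450 = 24.4116 m/s

24.41 m/s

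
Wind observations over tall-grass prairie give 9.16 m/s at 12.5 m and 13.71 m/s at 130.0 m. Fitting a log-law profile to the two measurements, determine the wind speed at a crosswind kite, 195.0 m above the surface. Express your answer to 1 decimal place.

14.5 m/s

Log law: V ∝ ln(z/z₀). From the pair, with r = V₁/V₂ = 0.66813,
ln z₀ = (ln z₁ − r·ln z₂)/(1 − r) = (2.5257 − 0.66813×4.8675)/0.33187 = -2.1888 → z₀ = 0.1121 m
V₃ = V₁ · ln(z₃/z₀)/ln(z₁/z₀) = 9.16 × 7.4618/4.7145 = 14.4978 m/s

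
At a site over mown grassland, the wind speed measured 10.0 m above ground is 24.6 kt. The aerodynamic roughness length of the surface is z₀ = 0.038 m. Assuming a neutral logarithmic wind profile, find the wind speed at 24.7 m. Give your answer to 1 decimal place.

Log law: V(z) ∝ ln(z/z₀), so V₂/V₁ = ln(z₂/z₀) / ln(z₁/z₀).
ln(24.7/0.038) = 6.4770, ln(10.0/0.038) = 5.5728
V₂ = 24.6 × 6.4770/5.5728 = 24.6 × 1.1623 = 28.5915 kt

28.6 kt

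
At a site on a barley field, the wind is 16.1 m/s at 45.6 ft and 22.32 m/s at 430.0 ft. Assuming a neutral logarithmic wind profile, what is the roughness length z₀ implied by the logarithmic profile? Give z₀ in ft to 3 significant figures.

Log law: V(z) ∝ ln(z/z₀). With r = V₁/V₂ = 16.1/22.32 = 0.72133,
r · ln(z₂/z₀) = ln(z₁/z₀) ⇒ ln z₀ = (ln z₁ − r·ln z₂)/(1 − r)
ln z₀ = (3.81991 − 0.72133×6.06379) / 0.27867 = -1.9882
z₀ = exp(-1.9882) = 0.1369 ft

z₀ ≈ 0.137 ft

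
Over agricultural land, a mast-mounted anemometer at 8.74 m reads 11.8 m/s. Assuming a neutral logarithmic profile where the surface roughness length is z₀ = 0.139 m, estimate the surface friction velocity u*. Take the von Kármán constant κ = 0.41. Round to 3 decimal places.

u* ≈ 1.168 m/s

Log law: V(z) = (u*/κ) · ln(z/z₀) ⇒ u* = κ · V / ln(z/z₀)
u* = 0.41 × 11.8 / ln(8.74/0.139) = 0.41 × 11.8 / 4.1412
   = 4.8380 / 4.1412 = 1.1683 m/s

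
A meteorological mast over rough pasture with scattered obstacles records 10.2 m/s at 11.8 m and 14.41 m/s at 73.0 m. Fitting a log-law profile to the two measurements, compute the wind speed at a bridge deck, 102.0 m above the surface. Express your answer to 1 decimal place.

15.2 m/s

Log law: V ∝ ln(z/z₀). From the pair, with r = V₁/V₂ = 0.70784,
ln z₀ = (ln z₁ − r·ln z₂)/(1 − r) = (2.4681 − 0.70784×4.2905)/0.29216 = -1.9471 → z₀ = 0.1427 m
V₃ = V₁ · ln(z₃/z₀)/ln(z₁/z₀) = 10.2 × 6.5721/4.4152 = 15.1828 m/s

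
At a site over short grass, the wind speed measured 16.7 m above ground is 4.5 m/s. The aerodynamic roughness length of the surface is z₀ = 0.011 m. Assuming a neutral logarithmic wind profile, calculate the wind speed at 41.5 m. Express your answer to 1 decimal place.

5.1 m/s

Log law: V(z) ∝ ln(z/z₀), so V₂/V₁ = ln(z₂/z₀) / ln(z₁/z₀).
ln(41.5/0.011) = 8.2356, ln(16.7/0.011) = 7.3253
V₂ = 4.5 × 8.2356/7.3253 = 4.5 × 1.1243 = 5.0592 m/s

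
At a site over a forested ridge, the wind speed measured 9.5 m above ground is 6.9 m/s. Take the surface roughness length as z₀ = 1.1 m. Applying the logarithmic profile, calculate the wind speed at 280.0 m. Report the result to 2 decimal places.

Log law: V(z) ∝ ln(z/z₀), so V₂/V₁ = ln(z₂/z₀) / ln(z₁/z₀).
ln(280.0/1.1) = 5.5395, ln(9.5/1.1) = 2.1560
V₂ = 6.9 × 5.5395/2.1560 = 6.9 × 2.5694 = 17.7285 m/s

17.73 m/s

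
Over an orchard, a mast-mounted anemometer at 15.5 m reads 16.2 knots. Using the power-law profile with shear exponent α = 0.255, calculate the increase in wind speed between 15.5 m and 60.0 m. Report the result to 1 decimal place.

Power law: V₂ = V₁ · (z₂/z₁)^α = 16.2 × (3.8710)^0.255 = 22.8775 knots
ΔV = 22.8775 − 16.2 = 6.6775 knots

6.7 knots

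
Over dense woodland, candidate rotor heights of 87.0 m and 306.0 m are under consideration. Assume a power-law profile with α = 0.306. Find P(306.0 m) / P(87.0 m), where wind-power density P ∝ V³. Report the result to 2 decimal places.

Speed ratio: V_B/V_A = (z_B/z_A)^α = (306.0/87.0)^0.306 = (3.5172)^0.306 = 1.46939
Power-density ratio: P_B/P_A = (V_B/V_A)³ = (1.46939)³ = 3.17259

3.17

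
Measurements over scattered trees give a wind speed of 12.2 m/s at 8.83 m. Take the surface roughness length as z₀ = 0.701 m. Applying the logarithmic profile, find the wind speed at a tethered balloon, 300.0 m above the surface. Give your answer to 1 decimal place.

29.2 m/s

Log law: V(z) ∝ ln(z/z₀), so V₂/V₁ = ln(z₂/z₀) / ln(z₁/z₀).
ln(300.0/0.701) = 6.0590, ln(8.83/0.701) = 2.5334
V₂ = 12.2 × 6.0590/2.5334 = 12.2 × 2.3917 = 29.1782 m/s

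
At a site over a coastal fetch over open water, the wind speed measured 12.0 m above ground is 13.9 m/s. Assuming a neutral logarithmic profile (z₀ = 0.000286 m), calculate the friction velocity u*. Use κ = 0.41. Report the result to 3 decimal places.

u* ≈ 0.535 m/s

Log law: V(z) = (u*/κ) · ln(z/z₀) ⇒ u* = κ · V / ln(z/z₀)
u* = 0.41 × 13.9 / ln(12.0/0.000286) = 0.41 × 13.9 / 10.6444
   = 5.6990 / 10.6444 = 0.5354 m/s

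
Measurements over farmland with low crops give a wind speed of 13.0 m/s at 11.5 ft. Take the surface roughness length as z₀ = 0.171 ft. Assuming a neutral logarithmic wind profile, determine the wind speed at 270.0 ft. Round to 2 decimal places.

22.75 m/s

Log law: V(z) ∝ ln(z/z₀), so V₂/V₁ = ln(z₂/z₀) / ln(z₁/z₀).
ln(270.0/0.171) = 7.3645, ln(11.5/0.171) = 4.2084
V₂ = 13.0 × 7.3645/4.2084 = 13.0 × 1.7499 = 22.7492 m/s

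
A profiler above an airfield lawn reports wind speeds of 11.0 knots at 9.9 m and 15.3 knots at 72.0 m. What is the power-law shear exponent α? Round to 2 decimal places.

Power law: V₂/V₁ = (z₂/z₁)^α ⇒ α = ln(V₂/V₁) / ln(z₂/z₁)
α = ln(15.3/11.0) / ln(72.0/9.9) = ln(1.3909) / ln(7.2727)
  = 0.32996 / 1.98413 = 0.16630

α ≈ 0.17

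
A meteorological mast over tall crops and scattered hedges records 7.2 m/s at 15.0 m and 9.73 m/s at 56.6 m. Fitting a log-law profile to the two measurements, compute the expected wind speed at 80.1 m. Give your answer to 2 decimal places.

Log law: V ∝ ln(z/z₀). From the pair, with r = V₁/V₂ = 0.73998,
ln z₀ = (ln z₁ − r·ln z₂)/(1 − r) = (2.7081 − 0.73998×4.0360)/0.26002 = -1.0711 → z₀ = 0.3426 m
V₃ = V₁ · ln(z₃/z₀)/ln(z₁/z₀) = 7.2 × 5.4544/3.7792 = 10.3916 m/s

10.39 m/s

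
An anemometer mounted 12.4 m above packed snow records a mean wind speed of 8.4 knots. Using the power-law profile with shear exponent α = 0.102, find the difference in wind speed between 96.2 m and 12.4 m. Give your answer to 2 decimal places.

Power law: V₂ = V₁ · (z₂/z₁)^α = 8.4 × (7.7581)^0.102 = 10.3522 knots
ΔV = 10.3522 − 8.4 = 1.9522 knots

1.95 knots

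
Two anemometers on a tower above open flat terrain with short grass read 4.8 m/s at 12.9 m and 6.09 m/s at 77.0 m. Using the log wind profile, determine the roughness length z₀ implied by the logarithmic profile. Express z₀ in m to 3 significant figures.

Log law: V(z) ∝ ln(z/z₀). With r = V₁/V₂ = 4.8/6.09 = 0.78818,
r · ln(z₂/z₀) = ln(z₁/z₀) ⇒ ln z₀ = (ln z₁ − r·ln z₂)/(1 − r)
ln z₀ = (2.55723 − 0.78818×4.34381) / 0.21182 = -4.0905
z₀ = exp(-4.0905) = 0.01673 m

z₀ ≈ 0.0167 m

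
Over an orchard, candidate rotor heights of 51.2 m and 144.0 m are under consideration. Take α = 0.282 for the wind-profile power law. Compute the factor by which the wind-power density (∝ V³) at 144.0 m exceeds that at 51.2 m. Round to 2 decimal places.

2.40

Speed ratio: V_B/V_A = (z_B/z_A)^α = (144.0/51.2)^0.282 = (2.8125)^0.282 = 1.33858
Power-density ratio: P_B/P_A = (V_B/V_A)³ = (1.33858)³ = 2.39846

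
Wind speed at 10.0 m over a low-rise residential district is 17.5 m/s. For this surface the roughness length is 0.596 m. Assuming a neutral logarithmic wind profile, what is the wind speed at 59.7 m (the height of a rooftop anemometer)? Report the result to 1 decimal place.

28.6 m/s

Log law: V(z) ∝ ln(z/z₀), so V₂/V₁ = ln(z₂/z₀) / ln(z₁/z₀).
ln(59.7/0.596) = 4.6068, ln(10.0/0.596) = 2.8201
V₂ = 17.5 × 4.6068/2.8201 = 17.5 × 1.6336 = 28.5876 m/s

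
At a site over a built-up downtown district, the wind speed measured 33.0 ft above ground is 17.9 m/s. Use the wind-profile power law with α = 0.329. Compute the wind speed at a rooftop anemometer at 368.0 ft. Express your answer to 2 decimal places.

39.58 m/s

Power-law profile: V₂ = V₁ · (z₂/z₁)^α
V₂ = 17.9 × (368.0/33.0)^0.329 = 17.9 × (11.1515)^0.329
    = 17.9 × 2.2109 = 39.5755 m/s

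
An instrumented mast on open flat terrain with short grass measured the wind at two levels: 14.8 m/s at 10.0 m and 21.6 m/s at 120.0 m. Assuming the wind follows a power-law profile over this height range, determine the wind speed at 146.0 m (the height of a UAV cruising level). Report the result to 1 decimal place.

22.3 m/s

First find α: α = ln(V₂/V₁)/ln(z₂/z₁) = ln(21.6/14.8)/ln(120.0/10.0) = 0.37807/2.48491 = 0.1521
Extrapolate from 120.0 m to 146.0 m: V₃ = 21.6 × (146.0/120.0)^0.1521 = 21.6 × 1.0303 = 22.2542 m/s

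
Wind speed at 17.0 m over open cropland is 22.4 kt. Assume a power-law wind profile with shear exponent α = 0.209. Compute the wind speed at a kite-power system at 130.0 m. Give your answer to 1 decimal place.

34.3 kt

Power-law profile: V₂ = V₁ · (z₂/z₁)^α
V₂ = 22.4 × (130.0/17.0)^0.209 = 22.4 × (7.6471)^0.209
    = 22.4 × 1.5299 = 34.2688 kt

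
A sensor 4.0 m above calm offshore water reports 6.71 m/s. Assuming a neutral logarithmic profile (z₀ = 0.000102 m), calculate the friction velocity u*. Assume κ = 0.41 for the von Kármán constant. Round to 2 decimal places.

u* ≈ 0.26 m/s

Log law: V(z) = (u*/κ) · ln(z/z₀) ⇒ u* = κ · V / ln(z/z₀)
u* = 0.41 × 6.71 / ln(4.0/0.000102) = 0.41 × 6.71 / 10.5768
   = 2.7511 / 10.5768 = 0.2601 m/s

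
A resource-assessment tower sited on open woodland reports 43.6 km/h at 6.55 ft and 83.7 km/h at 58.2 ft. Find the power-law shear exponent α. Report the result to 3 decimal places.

Power law: V₂/V₁ = (z₂/z₁)^α ⇒ α = ln(V₂/V₁) / ln(z₂/z₁)
α = ln(83.7/43.6) / ln(58.2/6.55) = ln(1.9197) / ln(8.8855)
  = 0.65218 / 2.18442 = 0.29856

α ≈ 0.299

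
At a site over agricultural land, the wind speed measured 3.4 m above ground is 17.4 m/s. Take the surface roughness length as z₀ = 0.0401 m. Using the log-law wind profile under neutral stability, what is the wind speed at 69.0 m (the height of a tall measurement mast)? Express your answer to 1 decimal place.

29.2 m/s

Log law: V(z) ∝ ln(z/z₀), so V₂/V₁ = ln(z₂/z₀) / ln(z₁/z₀).
ln(69.0/0.0401) = 7.4505, ln(3.4/0.0401) = 4.4402
V₂ = 17.4 × 7.4505/4.4402 = 17.4 × 1.6780 = 29.1968 m/s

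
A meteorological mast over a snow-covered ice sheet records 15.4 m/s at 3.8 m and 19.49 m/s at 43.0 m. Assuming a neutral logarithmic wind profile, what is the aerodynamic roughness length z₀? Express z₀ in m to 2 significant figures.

Log law: V(z) ∝ ln(z/z₀). With r = V₁/V₂ = 15.4/19.49 = 0.79015,
r · ln(z₂/z₀) = ln(z₁/z₀) ⇒ ln z₀ = (ln z₁ − r·ln z₂)/(1 − r)
ln z₀ = (1.33500 − 0.79015×3.76120) / 0.20985 = -7.8003
z₀ = exp(-7.8003) = 0.0004096 m

z₀ ≈ 0.00041 m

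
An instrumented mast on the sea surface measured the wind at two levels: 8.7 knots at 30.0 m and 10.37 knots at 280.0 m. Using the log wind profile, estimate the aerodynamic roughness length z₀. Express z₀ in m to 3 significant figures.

z₀ ≈ 0.000265 m

Log law: V(z) ∝ ln(z/z₀). With r = V₁/V₂ = 8.7/10.37 = 0.83896,
r · ln(z₂/z₀) = ln(z₁/z₀) ⇒ ln z₀ = (ln z₁ − r·ln z₂)/(1 − r)
ln z₀ = (3.40120 − 0.83896×5.63479) / 0.16104 = -8.2349
z₀ = exp(-8.2349) = 0.0002652 m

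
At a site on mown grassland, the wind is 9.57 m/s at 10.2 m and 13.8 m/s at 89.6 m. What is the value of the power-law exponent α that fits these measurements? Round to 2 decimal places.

Power law: V₂/V₁ = (z₂/z₁)^α ⇒ α = ln(V₂/V₁) / ln(z₂/z₁)
α = ln(13.8/9.57) / ln(89.6/10.2) = ln(1.4420) / ln(8.7843)
  = 0.36604 / 2.17297 = 0.16845

α ≈ 0.17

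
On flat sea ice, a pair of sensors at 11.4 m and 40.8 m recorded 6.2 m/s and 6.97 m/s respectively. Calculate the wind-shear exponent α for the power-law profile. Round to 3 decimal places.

Power law: V₂/V₁ = (z₂/z₁)^α ⇒ α = ln(V₂/V₁) / ln(z₂/z₁)
α = ln(6.97/6.2) / ln(40.8/11.4) = ln(1.1242) / ln(3.5789)
  = 0.11707 / 1.27507 = 0.09181

α ≈ 0.092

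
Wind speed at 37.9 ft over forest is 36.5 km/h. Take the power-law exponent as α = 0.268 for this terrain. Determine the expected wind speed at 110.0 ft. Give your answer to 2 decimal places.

Power-law profile: V₂ = V₁ · (z₂/z₁)^α
V₂ = 36.5 × (110.0/37.9)^0.268 = 36.5 × (2.9024)^0.268
    = 36.5 × 1.3305 = 48.5636 km/h

48.56 km/h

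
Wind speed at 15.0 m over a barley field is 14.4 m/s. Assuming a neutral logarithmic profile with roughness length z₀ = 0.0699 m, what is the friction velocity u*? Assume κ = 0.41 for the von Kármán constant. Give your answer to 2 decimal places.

u* ≈ 1.10 m/s

Log law: V(z) = (u*/κ) · ln(z/z₀) ⇒ u* = κ · V / ln(z/z₀)
u* = 0.41 × 14.4 / ln(15.0/0.0699) = 0.41 × 14.4 / 5.3687
   = 5.9040 / 5.3687 = 1.0997 m/s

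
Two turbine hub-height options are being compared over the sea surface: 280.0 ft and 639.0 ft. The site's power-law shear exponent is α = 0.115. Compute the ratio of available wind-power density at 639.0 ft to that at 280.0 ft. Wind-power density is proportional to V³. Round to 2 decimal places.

Speed ratio: V_B/V_A = (z_B/z_A)^α = (639.0/280.0)^0.115 = (2.2821)^0.115 = 1.09954
Power-density ratio: P_B/P_A = (V_B/V_A)³ = (1.09954)³ = 1.32932

1.33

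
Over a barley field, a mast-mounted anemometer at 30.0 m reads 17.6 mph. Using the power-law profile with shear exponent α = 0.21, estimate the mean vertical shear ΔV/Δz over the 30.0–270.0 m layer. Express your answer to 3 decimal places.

Power law: V₂ = V₁ · (z₂/z₁)^α = 17.6 × (9.0000)^0.21 = 27.9192 mph
ΔV/Δz = (27.9192 − 17.6)/(270.0 − 30.0) = 10.3192/240.0000 = 0.04300 mph/m

0.043 mph/m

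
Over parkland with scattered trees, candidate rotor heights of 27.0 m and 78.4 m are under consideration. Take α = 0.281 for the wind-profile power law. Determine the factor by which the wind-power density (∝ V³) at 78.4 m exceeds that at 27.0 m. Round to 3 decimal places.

Speed ratio: V_B/V_A = (z_B/z_A)^α = (78.4/27.0)^0.281 = (2.9037)^0.281 = 1.34924
Power-density ratio: P_B/P_A = (V_B/V_A)³ = (1.34924)³ = 2.45623

2.456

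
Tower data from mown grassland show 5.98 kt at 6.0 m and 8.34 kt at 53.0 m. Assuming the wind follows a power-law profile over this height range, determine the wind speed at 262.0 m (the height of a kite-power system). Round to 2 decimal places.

First find α: α = ln(V₂/V₁)/ln(z₂/z₁) = ln(8.34/5.98)/ln(53.0/6.0) = 0.33264/2.17853 = 0.1527
Extrapolate from 53.0 m to 262.0 m: V₃ = 8.34 × (262.0/53.0)^0.1527 = 8.34 × 1.2764 = 10.6448 kt

10.64 kt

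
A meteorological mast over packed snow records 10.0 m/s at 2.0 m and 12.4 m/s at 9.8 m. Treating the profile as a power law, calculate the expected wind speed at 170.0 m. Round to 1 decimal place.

First find α: α = ln(V₂/V₁)/ln(z₂/z₁) = ln(12.4/10.0)/ln(9.8/2.0) = 0.21511/1.58924 = 0.1354
Extrapolate from 9.8 m to 170.0 m: V₃ = 12.4 × (170.0/9.8)^0.1354 = 12.4 × 1.4714 = 18.2456 m/s

18.2 m/s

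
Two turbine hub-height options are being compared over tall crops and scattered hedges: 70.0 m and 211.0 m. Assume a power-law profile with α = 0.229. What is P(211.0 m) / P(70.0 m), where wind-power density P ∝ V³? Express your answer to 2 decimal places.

Speed ratio: V_B/V_A = (z_B/z_A)^α = (211.0/70.0)^0.229 = (3.0143)^0.229 = 1.28746
Power-density ratio: P_B/P_A = (V_B/V_A)³ = (1.28746)³ = 2.13403

2.13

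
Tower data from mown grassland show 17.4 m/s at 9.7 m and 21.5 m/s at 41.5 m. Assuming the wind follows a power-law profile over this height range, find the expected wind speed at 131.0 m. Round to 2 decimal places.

25.42 m/s

First find α: α = ln(V₂/V₁)/ln(z₂/z₁) = ln(21.5/17.4)/ln(41.5/9.7) = 0.21158/1.45357 = 0.1456
Extrapolate from 41.5 m to 131.0 m: V₃ = 21.5 × (131.0/41.5)^0.1456 = 21.5 × 1.1821 = 25.4159 m/s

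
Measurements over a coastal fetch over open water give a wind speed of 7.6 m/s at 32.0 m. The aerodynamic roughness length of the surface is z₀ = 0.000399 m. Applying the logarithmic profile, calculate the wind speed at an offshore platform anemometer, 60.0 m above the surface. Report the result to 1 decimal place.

8.0 m/s

Log law: V(z) ∝ ln(z/z₀), so V₂/V₁ = ln(z₂/z₀) / ln(z₁/z₀).
ln(60.0/0.000399) = 11.9209, ln(32.0/0.000399) = 11.2923
V₂ = 7.6 × 11.9209/11.2923 = 7.6 × 1.0557 = 8.0231 m/s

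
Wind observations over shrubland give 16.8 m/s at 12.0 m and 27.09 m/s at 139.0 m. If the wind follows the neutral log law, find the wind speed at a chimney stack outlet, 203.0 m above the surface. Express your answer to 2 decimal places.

28.68 m/s

Log law: V ∝ ln(z/z₀). From the pair, with r = V₁/V₂ = 0.62016,
ln z₀ = (ln z₁ − r·ln z₂)/(1 − r) = (2.4849 − 0.62016×4.9345)/0.37984 = -1.5144 → z₀ = 0.2199 m
V₃ = V₁ · ln(z₃/z₀)/ln(z₁/z₀) = 16.8 × 6.8276/3.9993 = 28.6810 m/s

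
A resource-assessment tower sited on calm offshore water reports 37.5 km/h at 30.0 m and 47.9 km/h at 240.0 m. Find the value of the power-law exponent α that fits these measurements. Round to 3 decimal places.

α ≈ 0.118

Power law: V₂/V₁ = (z₂/z₁)^α ⇒ α = ln(V₂/V₁) / ln(z₂/z₁)
α = ln(47.9/37.5) / ln(240.0/30.0) = ln(1.2773) / ln(8.0000)
  = 0.24477 / 2.07944 = 0.11771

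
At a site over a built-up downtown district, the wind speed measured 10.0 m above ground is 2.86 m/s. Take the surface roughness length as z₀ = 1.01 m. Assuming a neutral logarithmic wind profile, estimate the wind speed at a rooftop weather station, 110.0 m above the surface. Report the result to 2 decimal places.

Log law: V(z) ∝ ln(z/z₀), so V₂/V₁ = ln(z₂/z₀) / ln(z₁/z₀).
ln(110.0/1.01) = 4.6905, ln(10.0/1.01) = 2.2926
V₂ = 2.86 × 4.6905/2.2926 = 2.86 × 2.0459 = 5.8513 m/s

5.85 m/s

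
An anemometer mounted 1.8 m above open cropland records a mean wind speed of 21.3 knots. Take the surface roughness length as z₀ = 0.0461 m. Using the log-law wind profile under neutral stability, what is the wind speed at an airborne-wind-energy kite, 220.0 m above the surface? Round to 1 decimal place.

49.2 knots

Log law: V(z) ∝ ln(z/z₀), so V₂/V₁ = ln(z₂/z₀) / ln(z₁/z₀).
ln(220.0/0.0461) = 8.4706, ln(1.8/0.0461) = 3.6647
V₂ = 21.3 × 8.4706/3.6647 = 21.3 × 2.3114 = 49.2323 knots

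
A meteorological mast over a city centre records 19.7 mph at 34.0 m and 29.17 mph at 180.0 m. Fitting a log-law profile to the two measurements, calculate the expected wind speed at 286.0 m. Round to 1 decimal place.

Log law: V ∝ ln(z/z₀). From the pair, with r = V₁/V₂ = 0.67535,
ln z₀ = (ln z₁ − r·ln z₂)/(1 − r) = (3.5264 − 0.67535×5.1930)/0.32465 = 0.0594 → z₀ = 1.061 m
V₃ = V₁ · ln(z₃/z₀)/ln(z₁/z₀) = 19.7 × 5.5966/3.4669 = 31.8011 mph

31.8 mph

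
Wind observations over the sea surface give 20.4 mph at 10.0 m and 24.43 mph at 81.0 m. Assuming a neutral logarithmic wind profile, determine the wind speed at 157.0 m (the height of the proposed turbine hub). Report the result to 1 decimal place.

Log law: V ∝ ln(z/z₀). From the pair, with r = V₁/V₂ = 0.83504,
ln z₀ = (ln z₁ − r·ln z₂)/(1 − r) = (2.3026 − 0.83504×4.3944)/0.16496 = -8.2865 → z₀ = 0.0002519 m
V₃ = V₁ · ln(z₃/z₀)/ln(z₁/z₀) = 20.4 × 13.3427/10.5891 = 25.7050 mph

25.7 mph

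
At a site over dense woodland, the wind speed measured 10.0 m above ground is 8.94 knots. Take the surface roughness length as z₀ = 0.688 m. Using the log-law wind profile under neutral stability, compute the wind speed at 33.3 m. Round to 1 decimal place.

Log law: V(z) ∝ ln(z/z₀), so V₂/V₁ = ln(z₂/z₀) / ln(z₁/z₀).
ln(33.3/0.688) = 3.8795, ln(10.0/0.688) = 2.6766
V₂ = 8.94 × 3.8795/2.6766 = 8.94 × 1.4494 = 12.9581 knots

13.0 knots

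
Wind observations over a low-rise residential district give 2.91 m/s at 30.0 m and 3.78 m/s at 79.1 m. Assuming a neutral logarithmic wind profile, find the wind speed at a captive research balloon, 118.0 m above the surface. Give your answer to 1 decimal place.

4.1 m/s

Log law: V ∝ ln(z/z₀). From the pair, with r = V₁/V₂ = 0.76984,
ln z₀ = (ln z₁ − r·ln z₂)/(1 − r) = (3.4012 − 0.76984×4.3707)/0.23016 = 0.1583 → z₀ = 1.172 m
V₃ = V₁ · ln(z₃/z₀)/ln(z₁/z₀) = 2.91 × 4.6123/3.2429 = 4.1389 m/s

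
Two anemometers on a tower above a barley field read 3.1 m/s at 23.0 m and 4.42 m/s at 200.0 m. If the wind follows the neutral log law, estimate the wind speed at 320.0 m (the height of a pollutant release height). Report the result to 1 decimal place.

Log law: V ∝ ln(z/z₀). From the pair, with r = V₁/V₂ = 0.70136,
ln z₀ = (ln z₁ − r·ln z₂)/(1 − r) = (3.1355 − 0.70136×5.2983)/0.29864 = -1.9439 → z₀ = 0.1431 m
V₃ = V₁ · ln(z₃/z₀)/ln(z₁/z₀) = 3.1 × 7.7122/5.0794 = 4.7068 m/s

4.7 m/s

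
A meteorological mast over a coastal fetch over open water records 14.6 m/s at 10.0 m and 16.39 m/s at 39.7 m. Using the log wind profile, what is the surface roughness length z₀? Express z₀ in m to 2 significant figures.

z₀ ≈ 0.00013 m

Log law: V(z) ∝ ln(z/z₀). With r = V₁/V₂ = 14.6/16.39 = 0.89079,
r · ln(z₂/z₀) = ln(z₁/z₀) ⇒ ln z₀ = (ln z₁ − r·ln z₂)/(1 − r)
ln z₀ = (2.30259 − 0.89079×3.68135) / 0.10921 = -8.9432
z₀ = exp(-8.9432) = 0.0001306 m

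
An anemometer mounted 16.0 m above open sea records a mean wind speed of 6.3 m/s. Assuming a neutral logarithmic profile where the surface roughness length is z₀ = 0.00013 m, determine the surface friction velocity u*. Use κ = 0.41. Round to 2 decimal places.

Log law: V(z) = (u*/κ) · ln(z/z₀) ⇒ u* = κ · V / ln(z/z₀)
u* = 0.41 × 6.3 / ln(16.0/0.00013) = 0.41 × 6.3 / 11.7206
   = 2.5830 / 11.7206 = 0.2204 m/s

u* ≈ 0.22 m/s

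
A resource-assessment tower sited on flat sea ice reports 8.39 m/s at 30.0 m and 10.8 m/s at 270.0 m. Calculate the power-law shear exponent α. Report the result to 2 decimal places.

α ≈ 0.11

Power law: V₂/V₁ = (z₂/z₁)^α ⇒ α = ln(V₂/V₁) / ln(z₂/z₁)
α = ln(10.8/8.39) / ln(270.0/30.0) = ln(1.2872) / ln(9.0000)
  = 0.25251 / 2.19722 = 0.11492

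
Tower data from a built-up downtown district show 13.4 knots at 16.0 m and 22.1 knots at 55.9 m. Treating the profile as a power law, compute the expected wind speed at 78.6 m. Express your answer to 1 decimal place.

First find α: α = ln(V₂/V₁)/ln(z₂/z₁) = ln(22.1/13.4)/ln(55.9/16.0) = 0.50032/1.25098 = 0.3999
Extrapolate from 55.9 m to 78.6 m: V₃ = 22.1 × (78.6/55.9)^0.3999 = 22.1 × 1.1460 = 25.3273 knots

25.3 knots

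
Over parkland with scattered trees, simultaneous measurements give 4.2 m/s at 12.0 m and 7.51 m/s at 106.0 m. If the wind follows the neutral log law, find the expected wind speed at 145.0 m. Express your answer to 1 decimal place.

Log law: V ∝ ln(z/z₀). From the pair, with r = V₁/V₂ = 0.55925,
ln z₀ = (ln z₁ − r·ln z₂)/(1 − r) = (2.4849 − 0.55925×4.6634)/0.44075 = -0.2794 → z₀ = 0.7562 m
V₃ = V₁ · ln(z₃/z₀)/ln(z₁/z₀) = 4.2 × 5.2561/2.7643 = 7.9860 m/s

8.0 m/s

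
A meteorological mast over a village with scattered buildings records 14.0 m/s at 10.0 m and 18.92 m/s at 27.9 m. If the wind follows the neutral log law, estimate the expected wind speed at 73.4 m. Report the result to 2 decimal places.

23.56 m/s

Log law: V ∝ ln(z/z₀). From the pair, with r = V₁/V₂ = 0.73996,
ln z₀ = (ln z₁ − r·ln z₂)/(1 − r) = (2.3026 − 0.73996×3.3286)/0.26004 = -0.6170 → z₀ = 0.5395 m
V₃ = V₁ · ln(z₃/z₀)/ln(z₁/z₀) = 14.0 × 4.9130/2.9196 = 23.5583 m/s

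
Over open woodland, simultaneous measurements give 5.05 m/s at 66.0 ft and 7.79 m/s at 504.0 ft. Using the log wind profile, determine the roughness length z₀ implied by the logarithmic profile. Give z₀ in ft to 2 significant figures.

Log law: V(z) ∝ ln(z/z₀). With r = V₁/V₂ = 5.05/7.79 = 0.64827,
r · ln(z₂/z₀) = ln(z₁/z₀) ⇒ ln z₀ = (ln z₁ − r·ln z₂)/(1 − r)
ln z₀ = (4.18965 − 0.64827×6.22258) / 0.35173 = 0.4428
z₀ = exp(0.4428) = 1.557 ft

z₀ ≈ 1.6 ft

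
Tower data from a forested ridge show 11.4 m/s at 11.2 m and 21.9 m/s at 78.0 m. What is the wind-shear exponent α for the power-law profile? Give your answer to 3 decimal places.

Power law: V₂/V₁ = (z₂/z₁)^α ⇒ α = ln(V₂/V₁) / ln(z₂/z₁)
α = ln(21.9/11.4) / ln(78.0/11.2) = ln(1.9211) / ln(6.9643)
  = 0.65287 / 1.94080 = 0.33639

α ≈ 0.336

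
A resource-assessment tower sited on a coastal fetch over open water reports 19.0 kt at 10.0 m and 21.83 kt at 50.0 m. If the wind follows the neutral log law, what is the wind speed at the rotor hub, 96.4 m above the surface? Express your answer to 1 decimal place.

23.0 kt

Log law: V ∝ ln(z/z₀). From the pair, with r = V₁/V₂ = 0.87036,
ln z₀ = (ln z₁ − r·ln z₂)/(1 − r) = (2.3026 − 0.87036×3.9120)/0.12964 = -8.5028 → z₀ = 0.0002029 m
V₃ = V₁ · ln(z₃/z₀)/ln(z₁/z₀) = 19.0 × 13.0713/10.8054 = 22.9843 kt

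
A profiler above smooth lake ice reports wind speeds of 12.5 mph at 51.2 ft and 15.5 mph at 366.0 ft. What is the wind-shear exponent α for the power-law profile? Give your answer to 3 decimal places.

Power law: V₂/V₁ = (z₂/z₁)^α ⇒ α = ln(V₂/V₁) / ln(z₂/z₁)
α = ln(15.5/12.5) / ln(366.0/51.2) = ln(1.2400) / ln(7.1484)
  = 0.21511 / 1.96689 = 0.10937

α ≈ 0.109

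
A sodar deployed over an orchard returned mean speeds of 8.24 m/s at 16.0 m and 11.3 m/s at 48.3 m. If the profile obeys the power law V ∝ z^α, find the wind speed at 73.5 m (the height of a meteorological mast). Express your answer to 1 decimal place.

12.7 m/s

First find α: α = ln(V₂/V₁)/ln(z₂/z₁) = ln(11.3/8.24)/ln(48.3/16.0) = 0.31580/1.10484 = 0.2858
Extrapolate from 48.3 m to 73.5 m: V₃ = 11.3 × (73.5/48.3)^0.2858 = 11.3 × 1.1275 = 12.7408 m/s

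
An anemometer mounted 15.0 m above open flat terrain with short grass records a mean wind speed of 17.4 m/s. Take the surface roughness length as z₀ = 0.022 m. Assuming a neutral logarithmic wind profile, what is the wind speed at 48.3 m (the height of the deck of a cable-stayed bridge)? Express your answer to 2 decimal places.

Log law: V(z) ∝ ln(z/z₀), so V₂/V₁ = ln(z₂/z₀) / ln(z₁/z₀).
ln(48.3/0.022) = 7.6941, ln(15.0/0.022) = 6.5248
V₂ = 17.4 × 7.6941/6.5248 = 17.4 × 1.1792 = 20.5185 m/s

20.52 m/s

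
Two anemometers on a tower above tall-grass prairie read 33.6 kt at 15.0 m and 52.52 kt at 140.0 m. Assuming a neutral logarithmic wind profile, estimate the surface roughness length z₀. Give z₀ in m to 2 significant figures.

Log law: V(z) ∝ ln(z/z₀). With r = V₁/V₂ = 33.6/52.52 = 0.63976,
r · ln(z₂/z₀) = ln(z₁/z₀) ⇒ ln z₀ = (ln z₁ − r·ln z₂)/(1 − r)
ln z₀ = (2.70805 − 0.63976×4.94164) / 0.36024 = -1.2586
z₀ = exp(-1.2586) = 0.2841 m

z₀ ≈ 0.28 m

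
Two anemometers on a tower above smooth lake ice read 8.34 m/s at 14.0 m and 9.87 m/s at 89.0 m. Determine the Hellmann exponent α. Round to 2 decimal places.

α ≈ 0.09

Power law: V₂/V₁ = (z₂/z₁)^α ⇒ α = ln(V₂/V₁) / ln(z₂/z₁)
α = ln(9.87/8.34) / ln(89.0/14.0) = ln(1.1835) / ln(6.3571)
  = 0.16844 / 1.84958 = 0.09107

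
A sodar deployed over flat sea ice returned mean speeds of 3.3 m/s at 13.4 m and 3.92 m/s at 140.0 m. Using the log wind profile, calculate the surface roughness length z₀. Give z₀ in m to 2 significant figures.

z₀ ≈ 0.000050 m

Log law: V(z) ∝ ln(z/z₀). With r = V₁/V₂ = 3.3/3.92 = 0.84184,
r · ln(z₂/z₀) = ln(z₁/z₀) ⇒ ln z₀ = (ln z₁ − r·ln z₂)/(1 − r)
ln z₀ = (2.59525 − 0.84184×4.94164) / 0.15816 = -9.8936
z₀ = exp(-9.8936) = 0.00005050 m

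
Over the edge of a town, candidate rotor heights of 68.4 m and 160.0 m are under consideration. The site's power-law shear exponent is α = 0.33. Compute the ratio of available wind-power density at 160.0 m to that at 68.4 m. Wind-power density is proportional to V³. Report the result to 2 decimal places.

2.32

Speed ratio: V_B/V_A = (z_B/z_A)^α = (160.0/68.4)^0.33 = (2.3392)^0.33 = 1.32370
Power-density ratio: P_B/P_A = (V_B/V_A)³ = (1.32370)³ = 2.31939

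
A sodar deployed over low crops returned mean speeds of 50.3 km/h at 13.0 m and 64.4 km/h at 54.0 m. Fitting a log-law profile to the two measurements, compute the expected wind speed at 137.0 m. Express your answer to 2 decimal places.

73.62 km/h

Log law: V ∝ ln(z/z₀). From the pair, with r = V₁/V₂ = 0.78106,
ln z₀ = (ln z₁ − r·ln z₂)/(1 − r) = (2.5649 − 0.78106×3.9890)/0.21894 = -2.5151 → z₀ = 0.08085 m
V₃ = V₁ · ln(z₃/z₀)/ln(z₁/z₀) = 50.3 × 7.4351/5.0801 = 73.6182 km/h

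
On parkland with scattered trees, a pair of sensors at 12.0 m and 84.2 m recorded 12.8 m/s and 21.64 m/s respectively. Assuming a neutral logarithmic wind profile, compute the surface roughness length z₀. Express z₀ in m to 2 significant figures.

Log law: V(z) ∝ ln(z/z₀). With r = V₁/V₂ = 12.8/21.64 = 0.59150,
r · ln(z₂/z₀) = ln(z₁/z₀) ⇒ ln z₀ = (ln z₁ − r·ln z₂)/(1 − r)
ln z₀ = (2.48491 − 0.59150×4.43319) / 0.40850 = -0.3361
z₀ = exp(-0.3361) = 0.7145 m

z₀ ≈ 0.71 m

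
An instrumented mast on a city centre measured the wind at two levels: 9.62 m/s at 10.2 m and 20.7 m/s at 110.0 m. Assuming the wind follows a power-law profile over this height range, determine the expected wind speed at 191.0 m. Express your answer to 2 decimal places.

First find α: α = ln(V₂/V₁)/ln(z₂/z₁) = ln(20.7/9.62)/ln(110.0/10.2) = 0.76629/2.37809 = 0.3222
Extrapolate from 110.0 m to 191.0 m: V₃ = 20.7 × (191.0/110.0)^0.3222 = 20.7 × 1.1946 = 24.7280 m/s

24.73 m/s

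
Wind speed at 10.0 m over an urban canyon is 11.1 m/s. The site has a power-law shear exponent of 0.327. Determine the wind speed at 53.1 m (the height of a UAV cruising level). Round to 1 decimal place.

19.2 m/s

Power-law profile: V₂ = V₁ · (z₂/z₁)^α
V₂ = 11.1 × (53.1/10.0)^0.327 = 11.1 × (5.3100)^0.327
    = 11.1 × 1.7263 = 19.1615 m/s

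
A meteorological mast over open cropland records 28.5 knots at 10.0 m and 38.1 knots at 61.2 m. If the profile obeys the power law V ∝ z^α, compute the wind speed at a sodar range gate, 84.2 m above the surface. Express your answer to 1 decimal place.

First find α: α = ln(V₂/V₁)/ln(z₂/z₁) = ln(38.1/28.5)/ln(61.2/10.0) = 0.29031/1.81156 = 0.1603
Extrapolate from 61.2 m to 84.2 m: V₃ = 38.1 × (84.2/61.2)^0.1603 = 38.1 × 1.0525 = 40.0987 knots

40.1 knots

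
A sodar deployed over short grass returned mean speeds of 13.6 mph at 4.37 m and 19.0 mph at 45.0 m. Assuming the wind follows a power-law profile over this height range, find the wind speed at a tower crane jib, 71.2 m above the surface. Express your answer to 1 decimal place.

20.3 mph

First find α: α = ln(V₂/V₁)/ln(z₂/z₁) = ln(19.0/13.6)/ln(45.0/4.37) = 0.33437/2.33190 = 0.1434
Extrapolate from 45.0 m to 71.2 m: V₃ = 19.0 × (71.2/45.0)^0.1434 = 19.0 × 1.0680 = 20.2921 mph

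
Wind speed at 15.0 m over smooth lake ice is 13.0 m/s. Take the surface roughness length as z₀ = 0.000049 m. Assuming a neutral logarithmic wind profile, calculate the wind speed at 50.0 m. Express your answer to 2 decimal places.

Log law: V(z) ∝ ln(z/z₀), so V₂/V₁ = ln(z₂/z₀) / ln(z₁/z₀).
ln(50.0/0.000049) = 13.8357, ln(15.0/0.000049) = 12.6317
V₂ = 13.0 × 13.8357/12.6317 = 13.0 × 1.0953 = 14.2391 m/s

14.24 m/s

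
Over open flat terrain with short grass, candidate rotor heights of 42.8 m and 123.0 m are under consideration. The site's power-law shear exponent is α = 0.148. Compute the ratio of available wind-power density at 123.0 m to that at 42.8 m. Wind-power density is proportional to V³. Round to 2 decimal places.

1.60

Speed ratio: V_B/V_A = (z_B/z_A)^α = (123.0/42.8)^0.148 = (2.8738)^0.148 = 1.16910
Power-density ratio: P_B/P_A = (V_B/V_A)³ = (1.16910)³ = 1.59793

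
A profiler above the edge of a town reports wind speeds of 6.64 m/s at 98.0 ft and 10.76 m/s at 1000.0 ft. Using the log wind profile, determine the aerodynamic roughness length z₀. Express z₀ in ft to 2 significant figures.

z₀ ≈ 2.3 ft

Log law: V(z) ∝ ln(z/z₀). With r = V₁/V₂ = 6.64/10.76 = 0.61710,
r · ln(z₂/z₀) = ln(z₁/z₀) ⇒ ln z₀ = (ln z₁ − r·ln z₂)/(1 − r)
ln z₀ = (4.58497 − 0.61710×6.90776) / 0.38290 = 0.8414
z₀ = exp(0.8414) = 2.320 ft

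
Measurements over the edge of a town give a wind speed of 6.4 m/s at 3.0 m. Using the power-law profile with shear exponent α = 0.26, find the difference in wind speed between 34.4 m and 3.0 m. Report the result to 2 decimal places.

Power law: V₂ = V₁ · (z₂/z₁)^α = 6.4 × (11.4667)^0.26 = 12.0680 m/s
ΔV = 12.0680 − 6.4 = 5.6680 m/s

5.67 m/s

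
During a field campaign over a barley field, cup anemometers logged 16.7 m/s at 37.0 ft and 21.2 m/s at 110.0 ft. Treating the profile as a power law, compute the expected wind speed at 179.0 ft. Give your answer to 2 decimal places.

23.59 m/s

First find α: α = ln(V₂/V₁)/ln(z₂/z₁) = ln(21.2/16.7)/ln(110.0/37.0) = 0.23859/1.08956 = 0.2190
Extrapolate from 110.0 ft to 179.0 ft: V₃ = 21.2 × (179.0/110.0)^0.2190 = 21.2 × 1.1125 = 23.5853 m/s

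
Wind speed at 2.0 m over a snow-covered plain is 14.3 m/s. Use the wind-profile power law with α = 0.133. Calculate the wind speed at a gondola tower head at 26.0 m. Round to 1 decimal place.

20.1 m/s

Power-law profile: V₂ = V₁ · (z₂/z₁)^α
V₂ = 14.3 × (26.0/2.0)^0.133 = 14.3 × (13.0000)^0.133
    = 14.3 × 1.4065 = 20.1136 m/s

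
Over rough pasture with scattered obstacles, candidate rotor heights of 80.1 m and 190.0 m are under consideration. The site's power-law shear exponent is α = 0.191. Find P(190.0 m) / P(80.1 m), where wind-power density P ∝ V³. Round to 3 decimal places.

Speed ratio: V_B/V_A = (z_B/z_A)^α = (190.0/80.1)^0.191 = (2.3720)^0.191 = 1.17936
Power-density ratio: P_B/P_A = (V_B/V_A)³ = (1.17936)³ = 1.64038

1.640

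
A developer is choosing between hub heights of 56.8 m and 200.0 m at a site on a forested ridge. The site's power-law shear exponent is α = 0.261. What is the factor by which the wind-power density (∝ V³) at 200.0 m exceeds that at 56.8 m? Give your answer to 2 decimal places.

2.68

Speed ratio: V_B/V_A = (z_B/z_A)^α = (200.0/56.8)^0.261 = (3.5211)^0.261 = 1.38894
Power-density ratio: P_B/P_A = (V_B/V_A)³ = (1.38894)³ = 2.67949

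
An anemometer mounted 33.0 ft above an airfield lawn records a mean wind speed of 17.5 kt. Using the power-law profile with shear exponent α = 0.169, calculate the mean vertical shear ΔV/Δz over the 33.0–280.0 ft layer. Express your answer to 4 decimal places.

0.0308 kt/ft

Power law: V₂ = V₁ · (z₂/z₁)^α = 17.5 × (8.4848)^0.169 = 25.1176 kt
ΔV/Δz = (25.1176 − 17.5)/(280.0 − 33.0) = 7.6176/247.0000 = 0.03084 kt/ft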